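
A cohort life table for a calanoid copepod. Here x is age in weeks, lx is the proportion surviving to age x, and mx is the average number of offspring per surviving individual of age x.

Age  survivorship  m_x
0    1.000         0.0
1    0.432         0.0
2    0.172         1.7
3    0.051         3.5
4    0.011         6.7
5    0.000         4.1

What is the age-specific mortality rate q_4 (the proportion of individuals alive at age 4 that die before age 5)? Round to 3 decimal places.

q_4 = (l_4 − l_5) / l_4 = (0.011 − 0) / 0.011
     = 0.011 / 0.011 = 1 → 1.000

1.000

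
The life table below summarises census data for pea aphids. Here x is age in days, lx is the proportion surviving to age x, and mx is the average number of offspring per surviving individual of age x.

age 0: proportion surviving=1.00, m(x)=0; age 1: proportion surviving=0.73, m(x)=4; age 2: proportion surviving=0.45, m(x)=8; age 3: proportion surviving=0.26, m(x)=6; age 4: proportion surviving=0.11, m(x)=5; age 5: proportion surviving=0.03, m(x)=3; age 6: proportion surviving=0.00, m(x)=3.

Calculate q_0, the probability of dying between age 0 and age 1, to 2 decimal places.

0.27

q_0 = (l_0 − l_1) / l_0 = (1 − 0.73) / 1
     = 0.27 / 1 = 0.27 → 0.27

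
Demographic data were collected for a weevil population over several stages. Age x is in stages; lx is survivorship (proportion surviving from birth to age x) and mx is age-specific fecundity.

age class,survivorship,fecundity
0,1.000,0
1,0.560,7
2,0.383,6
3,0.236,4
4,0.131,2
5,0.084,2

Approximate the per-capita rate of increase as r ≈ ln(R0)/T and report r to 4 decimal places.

R0 = Σ lx·mx = 0 + 3.92 + 2.298 + 0.944 + 0.262 + 0.168 = 7.592
Σ x·lx·mx = 13.236; T = 13.236/7.592 = 1.74341…
r ≈ ln(R0)/T = ln(7.592)/1.74341… = 1.162716… → 1.1627

1.1627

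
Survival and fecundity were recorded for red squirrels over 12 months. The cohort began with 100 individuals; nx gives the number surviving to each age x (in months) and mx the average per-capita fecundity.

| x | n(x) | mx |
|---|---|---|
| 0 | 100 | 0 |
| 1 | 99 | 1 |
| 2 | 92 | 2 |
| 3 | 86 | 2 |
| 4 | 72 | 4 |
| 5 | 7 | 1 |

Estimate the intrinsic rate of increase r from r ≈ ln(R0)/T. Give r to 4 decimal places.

0.6964

lx = nx/n0 = nx/100: 1, 0.99, 0.92, 0.86, 0.72, 0.07
R0 = Σ lx·mx = 0 + 0.99 + 1.84 + 1.72 + 2.88 + 0.07 = 7.5
Σ x·lx·mx = 21.7; T = 21.7/7.5 = 2.89333…
r ≈ ln(R0)/T = ln(7.5)/2.89333… = 0.696395… → 0.6964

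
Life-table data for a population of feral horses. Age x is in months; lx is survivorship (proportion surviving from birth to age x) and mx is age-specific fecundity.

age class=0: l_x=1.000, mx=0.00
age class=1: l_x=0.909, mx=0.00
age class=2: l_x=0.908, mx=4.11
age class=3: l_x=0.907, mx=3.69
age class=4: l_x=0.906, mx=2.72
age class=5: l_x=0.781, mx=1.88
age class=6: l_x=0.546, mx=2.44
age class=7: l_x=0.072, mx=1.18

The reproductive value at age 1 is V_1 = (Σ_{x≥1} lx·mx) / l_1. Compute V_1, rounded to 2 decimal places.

13.67

lx·mx for x ≥ 1: 0, 3.73188, 3.34683, 2.46432, 1.46828, 1.33224, 0.08496 → sum = 12.42851
V_1 = 12.42851 / l_1 = 12.42851 / 0.909 = 13.672728… → 13.67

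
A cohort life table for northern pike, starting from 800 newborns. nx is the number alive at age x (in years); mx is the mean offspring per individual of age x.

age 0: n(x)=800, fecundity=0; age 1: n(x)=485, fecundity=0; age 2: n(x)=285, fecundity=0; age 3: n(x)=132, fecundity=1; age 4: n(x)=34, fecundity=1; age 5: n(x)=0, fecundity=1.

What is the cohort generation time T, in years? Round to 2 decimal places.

lx = nx/n0 = nx/800: 1, 0.60625, 0.35625, 0.165, 0.0425, 0
lx·mx: 0, 0, 0, 0.165, 0.0425, 0 → R0 = 0.2075
x·lx·mx: 0, 0, 0, 0.495, 0.17, 0 → Σ = 0.665
T = 0.665 / 0.2075 = 3.204819… → 3.20

3.20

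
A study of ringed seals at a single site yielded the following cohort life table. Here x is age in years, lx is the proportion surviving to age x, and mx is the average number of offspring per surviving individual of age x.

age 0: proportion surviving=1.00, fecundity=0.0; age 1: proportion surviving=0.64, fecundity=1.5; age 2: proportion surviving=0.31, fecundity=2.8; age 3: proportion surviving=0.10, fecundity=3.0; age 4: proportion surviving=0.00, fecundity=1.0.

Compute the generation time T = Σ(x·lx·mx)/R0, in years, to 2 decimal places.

1.69

lx·mx: 0, 0.96, 0.868, 0.3, 0 → R0 = 2.128
x·lx·mx: 0, 0.96, 1.736, 0.9, 0 → Σ = 3.596
T = 3.596 / 2.128 = 1.68985… → 1.69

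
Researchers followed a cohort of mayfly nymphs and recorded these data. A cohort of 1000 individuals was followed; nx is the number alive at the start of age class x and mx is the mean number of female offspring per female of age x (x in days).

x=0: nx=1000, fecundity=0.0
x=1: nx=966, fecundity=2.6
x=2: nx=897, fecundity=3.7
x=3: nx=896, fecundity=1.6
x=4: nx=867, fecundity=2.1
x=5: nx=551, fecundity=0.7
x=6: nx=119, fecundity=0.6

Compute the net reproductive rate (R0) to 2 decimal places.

9.54

lx = nx/n0 = nx/1000: 1, 0.966, 0.897, 0.896, 0.867, 0.551, 0.119
lx·mx by age: 0, 2.5116, 3.3189, 1.4336, 1.8207, 0.3857, 0.0714
R0 = Σ lx·mx = 9.5419 → 9.54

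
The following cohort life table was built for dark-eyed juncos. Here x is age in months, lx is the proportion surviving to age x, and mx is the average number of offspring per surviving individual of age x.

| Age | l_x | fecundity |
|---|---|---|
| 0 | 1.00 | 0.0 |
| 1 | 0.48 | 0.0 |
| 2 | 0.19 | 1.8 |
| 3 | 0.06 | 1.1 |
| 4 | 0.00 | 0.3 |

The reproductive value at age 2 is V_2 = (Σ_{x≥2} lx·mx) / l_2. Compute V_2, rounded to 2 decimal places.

lx·mx for x ≥ 2: 0.342, 0.066, 0 → sum = 0.408
V_2 = 0.408 / l_2 = 0.408 / 0.19 = 2.147368… → 2.15

2.15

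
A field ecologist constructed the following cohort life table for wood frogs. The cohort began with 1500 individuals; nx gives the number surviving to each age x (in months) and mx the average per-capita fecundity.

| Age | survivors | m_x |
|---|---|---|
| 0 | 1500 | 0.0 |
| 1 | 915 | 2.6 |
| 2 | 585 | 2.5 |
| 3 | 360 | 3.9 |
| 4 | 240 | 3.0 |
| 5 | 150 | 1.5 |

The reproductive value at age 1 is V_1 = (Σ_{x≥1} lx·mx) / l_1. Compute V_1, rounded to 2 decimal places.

lx = nx/n0 = nx/1500: 1, 0.61, 0.39, 0.24, 0.16, 0.1
lx·mx for x ≥ 1: 1.586, 0.975, 0.936, 0.48, 0.15 → sum = 4.127
V_1 = 4.127 / l_1 = 4.127 / 0.61 = 6.765574… → 6.77

6.77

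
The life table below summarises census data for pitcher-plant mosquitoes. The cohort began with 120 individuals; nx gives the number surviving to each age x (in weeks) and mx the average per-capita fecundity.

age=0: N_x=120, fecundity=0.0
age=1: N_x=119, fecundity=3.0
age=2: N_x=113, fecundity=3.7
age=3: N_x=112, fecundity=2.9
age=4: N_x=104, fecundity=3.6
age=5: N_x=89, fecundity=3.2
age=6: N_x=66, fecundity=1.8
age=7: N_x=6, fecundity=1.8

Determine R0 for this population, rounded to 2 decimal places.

lx = nx/n0 = nx/120: 1, 0.99167…, 0.94167…, 0.93333…, 0.86667…, 0.74167…, 0.55, 0.05
lx·mx by age: 0, 2.975…, 3.484167…, 2.706667…, 3.12…, 2.373333…, 0.99, 0.09
R0 = Σ lx·mx = 15.739167… → 15.74

15.74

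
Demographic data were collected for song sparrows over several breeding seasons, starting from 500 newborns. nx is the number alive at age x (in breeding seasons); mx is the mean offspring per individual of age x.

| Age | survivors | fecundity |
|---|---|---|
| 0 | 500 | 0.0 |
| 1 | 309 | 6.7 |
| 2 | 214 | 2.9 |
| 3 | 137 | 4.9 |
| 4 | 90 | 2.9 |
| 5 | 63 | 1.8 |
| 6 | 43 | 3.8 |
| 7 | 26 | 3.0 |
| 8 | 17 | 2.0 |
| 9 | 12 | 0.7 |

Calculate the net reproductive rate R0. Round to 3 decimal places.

lx = nx/n0 = nx/500: 1, 0.618, 0.428, 0.274, 0.18, 0.126, 0.086, 0.052, 0.034, 0.024
lx·mx by age: 0, 4.1406, 1.2412, 1.3426, 0.522, 0.2268, 0.3268, 0.156, 0.068, 0.0168
R0 = Σ lx·mx = 8.0408 → 8.041

8.041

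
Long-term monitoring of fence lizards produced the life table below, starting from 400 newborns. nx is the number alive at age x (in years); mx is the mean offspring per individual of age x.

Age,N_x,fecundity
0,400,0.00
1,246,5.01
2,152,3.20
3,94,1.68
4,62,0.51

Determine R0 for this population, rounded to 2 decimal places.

4.77

lx = nx/n0 = nx/400: 1, 0.615, 0.38, 0.235, 0.155
lx·mx by age: 0, 3.08115, 1.216, 0.3948, 0.07905
R0 = Σ lx·mx = 4.771 → 4.77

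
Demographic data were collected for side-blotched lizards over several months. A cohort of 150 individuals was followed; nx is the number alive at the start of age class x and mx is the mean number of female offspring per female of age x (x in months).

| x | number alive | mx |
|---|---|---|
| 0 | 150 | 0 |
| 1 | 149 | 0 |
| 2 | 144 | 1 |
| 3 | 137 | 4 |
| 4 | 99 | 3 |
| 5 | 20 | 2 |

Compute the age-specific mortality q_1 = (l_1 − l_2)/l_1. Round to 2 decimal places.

0.03

lx = nx/n0 = nx/150: 1, 0.99333…, 0.96, 0.91333…, 0.66, 0.13333…
q_1 = (l_1 − l_2) / l_1 = (0.993333… − 0.96) / 0.993333…
     = 0.033333… / 0.993333… = 0.033557… → 0.03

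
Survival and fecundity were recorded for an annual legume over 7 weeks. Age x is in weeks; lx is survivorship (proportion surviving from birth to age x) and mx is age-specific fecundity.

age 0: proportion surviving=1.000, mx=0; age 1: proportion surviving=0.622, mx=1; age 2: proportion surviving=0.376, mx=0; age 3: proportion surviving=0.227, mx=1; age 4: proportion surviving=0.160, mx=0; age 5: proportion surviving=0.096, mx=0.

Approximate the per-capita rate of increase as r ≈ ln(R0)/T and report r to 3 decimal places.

-0.107

R0 = Σ lx·mx = 0 + 0.622 + 0 + 0.227 + 0 + 0 = 0.849
Σ x·lx·mx = 1.303; T = 1.303/0.849 = 1.53475…
r ≈ ln(R0)/T = ln(0.849)/1.53475… = -0.10666… → -0.107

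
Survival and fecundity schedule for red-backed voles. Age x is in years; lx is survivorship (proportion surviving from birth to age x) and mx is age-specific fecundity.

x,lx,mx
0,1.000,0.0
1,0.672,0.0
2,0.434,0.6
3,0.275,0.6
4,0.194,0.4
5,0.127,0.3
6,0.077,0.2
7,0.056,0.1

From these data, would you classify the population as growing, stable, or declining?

declining

R0 = Σ lx·mx = 0 + 0 + 0.2604 + 0.165 + 0.0776 + 0.0381 + 0.0154 + 0.0056 = 0.5621
R0 < 1, so the population is declining.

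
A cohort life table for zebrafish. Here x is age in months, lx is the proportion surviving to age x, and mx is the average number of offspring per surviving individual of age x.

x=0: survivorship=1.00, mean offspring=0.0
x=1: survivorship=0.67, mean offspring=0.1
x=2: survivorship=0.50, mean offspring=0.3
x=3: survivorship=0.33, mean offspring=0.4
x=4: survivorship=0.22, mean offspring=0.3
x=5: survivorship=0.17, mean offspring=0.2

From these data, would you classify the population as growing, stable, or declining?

R0 = Σ lx·mx = 0 + 0.067 + 0.15 + 0.132 + 0.066 + 0.034 = 0.449
R0 < 1, so the population is declining.

declining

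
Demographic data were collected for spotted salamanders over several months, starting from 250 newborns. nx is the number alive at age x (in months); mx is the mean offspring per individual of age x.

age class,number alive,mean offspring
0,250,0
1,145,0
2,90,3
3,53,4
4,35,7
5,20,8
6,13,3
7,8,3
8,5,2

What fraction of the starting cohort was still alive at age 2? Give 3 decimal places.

0.360

l_2 = n_2/n_0 = 90/250 = 0.36 → 0.360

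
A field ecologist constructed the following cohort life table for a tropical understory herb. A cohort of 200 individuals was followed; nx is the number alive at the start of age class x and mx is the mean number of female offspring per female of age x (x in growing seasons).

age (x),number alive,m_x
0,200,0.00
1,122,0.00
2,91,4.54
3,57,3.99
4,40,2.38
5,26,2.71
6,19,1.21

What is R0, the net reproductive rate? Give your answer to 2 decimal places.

lx = nx/n0 = nx/200: 1, 0.61, 0.455, 0.285, 0.2, 0.13, 0.095
lx·mx by age: 0, 0, 2.0657, 1.13715, 0.476, 0.3523, 0.11495
R0 = Σ lx·mx = 4.1461 → 4.15

4.15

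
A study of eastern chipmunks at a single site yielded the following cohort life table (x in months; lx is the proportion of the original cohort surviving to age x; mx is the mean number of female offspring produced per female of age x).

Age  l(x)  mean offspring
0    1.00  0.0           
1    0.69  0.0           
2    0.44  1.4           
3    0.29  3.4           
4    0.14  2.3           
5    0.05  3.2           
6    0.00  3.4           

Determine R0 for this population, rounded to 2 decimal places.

2.08

lx·mx by age: 0, 0, 0.616, 0.986, 0.322, 0.16, 0
R0 = Σ lx·mx = 2.084 → 2.08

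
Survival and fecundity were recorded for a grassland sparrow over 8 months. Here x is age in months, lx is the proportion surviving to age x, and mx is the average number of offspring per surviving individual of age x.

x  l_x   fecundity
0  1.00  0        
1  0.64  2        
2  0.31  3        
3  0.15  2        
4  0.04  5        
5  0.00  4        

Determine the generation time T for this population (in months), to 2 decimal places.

lx·mx: 0, 1.28, 0.93, 0.3, 0.2, 0 → R0 = 2.71
x·lx·mx: 0, 1.28, 1.86, 0.9, 0.8, 0 → Σ = 4.84
T = 4.84 / 2.71 = 1.785978… → 1.79

1.79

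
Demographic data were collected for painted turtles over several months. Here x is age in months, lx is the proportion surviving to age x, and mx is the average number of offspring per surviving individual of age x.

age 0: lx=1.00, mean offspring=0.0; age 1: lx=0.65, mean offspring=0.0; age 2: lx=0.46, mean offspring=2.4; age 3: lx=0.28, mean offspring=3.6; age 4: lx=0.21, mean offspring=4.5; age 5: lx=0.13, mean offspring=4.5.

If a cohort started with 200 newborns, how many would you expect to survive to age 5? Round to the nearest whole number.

Expected survivors = N0 · l_5 = 200 × 0.13 = 26 → 26

26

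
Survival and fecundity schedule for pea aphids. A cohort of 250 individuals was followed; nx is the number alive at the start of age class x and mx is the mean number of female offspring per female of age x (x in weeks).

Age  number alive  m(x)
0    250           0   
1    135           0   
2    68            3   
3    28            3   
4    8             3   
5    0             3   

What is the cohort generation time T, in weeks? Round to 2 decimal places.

lx = nx/n0 = nx/250: 1, 0.54, 0.272, 0.112, 0.032, 0
lx·mx: 0, 0, 0.816, 0.336, 0.096, 0 → R0 = 1.248
x·lx·mx: 0, 0, 1.632, 1.008, 0.384, 0 → Σ = 3.024
T = 3.024 / 1.248 = 2.423077… → 2.42

2.42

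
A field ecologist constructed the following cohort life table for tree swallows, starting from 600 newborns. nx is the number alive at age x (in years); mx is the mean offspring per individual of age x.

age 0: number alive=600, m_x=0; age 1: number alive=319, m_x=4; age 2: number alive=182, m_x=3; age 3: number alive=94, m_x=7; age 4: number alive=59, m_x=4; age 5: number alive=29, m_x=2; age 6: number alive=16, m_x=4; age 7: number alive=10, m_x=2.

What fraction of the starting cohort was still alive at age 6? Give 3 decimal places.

l_6 = n_6/n_0 = 16/600 = 0.026667… → 0.027

0.027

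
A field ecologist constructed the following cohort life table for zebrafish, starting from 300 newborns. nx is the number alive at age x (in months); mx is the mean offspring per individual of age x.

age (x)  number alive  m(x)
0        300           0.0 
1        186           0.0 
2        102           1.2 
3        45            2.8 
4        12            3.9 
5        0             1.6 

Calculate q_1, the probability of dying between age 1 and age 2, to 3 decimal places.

0.452

lx = nx/n0 = nx/300: 1, 0.62, 0.34, 0.15, 0.04, 0
q_1 = (l_1 − l_2) / l_1 = (0.62 − 0.34) / 0.62
     = 0.28 / 0.62 = 0.451613… → 0.452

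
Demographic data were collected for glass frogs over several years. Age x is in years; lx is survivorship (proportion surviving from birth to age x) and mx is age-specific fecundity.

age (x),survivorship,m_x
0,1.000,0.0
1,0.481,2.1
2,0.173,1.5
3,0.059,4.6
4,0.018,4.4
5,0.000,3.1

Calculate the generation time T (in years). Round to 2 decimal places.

lx·mx: 0, 1.0101, 0.2595, 0.2714, 0.0792, 0 → R0 = 1.6202
x·lx·mx: 0, 1.0101, 0.519, 0.8142, 0.3168, 0 → Σ = 2.6601
T = 2.6601 / 1.6202 = 1.641834… → 1.64

1.64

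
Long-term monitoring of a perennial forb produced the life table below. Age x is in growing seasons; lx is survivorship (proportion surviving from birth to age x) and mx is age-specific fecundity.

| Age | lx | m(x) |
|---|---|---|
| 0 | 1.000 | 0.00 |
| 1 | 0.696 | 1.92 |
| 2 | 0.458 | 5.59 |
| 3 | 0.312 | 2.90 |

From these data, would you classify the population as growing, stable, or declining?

growing

R0 = Σ lx·mx = 0 + 1.33632 + 2.56022 + 0.9048 = 4.80134
R0 > 1, so the population is growing.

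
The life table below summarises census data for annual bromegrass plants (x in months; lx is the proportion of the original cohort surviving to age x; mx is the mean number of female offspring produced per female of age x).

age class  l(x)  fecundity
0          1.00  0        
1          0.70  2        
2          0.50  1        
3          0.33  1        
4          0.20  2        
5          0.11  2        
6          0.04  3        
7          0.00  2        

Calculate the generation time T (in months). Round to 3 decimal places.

2.293

lx·mx: 0, 1.4, 0.5, 0.33, 0.4, 0.22, 0.12, 0 → R0 = 2.97
x·lx·mx: 0, 1.4, 1, 0.99, 1.6, 1.1, 0.72, 0 → Σ = 6.81
T = 6.81 / 2.97 = 2.292929… → 2.293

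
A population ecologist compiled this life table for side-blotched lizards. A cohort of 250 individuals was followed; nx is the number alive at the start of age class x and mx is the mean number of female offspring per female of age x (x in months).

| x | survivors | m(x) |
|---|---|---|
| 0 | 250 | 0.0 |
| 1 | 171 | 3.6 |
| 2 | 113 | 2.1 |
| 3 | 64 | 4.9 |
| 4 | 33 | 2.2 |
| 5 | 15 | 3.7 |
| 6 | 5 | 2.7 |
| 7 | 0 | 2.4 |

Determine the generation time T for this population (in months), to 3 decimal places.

2.049

lx = nx/n0 = nx/250: 1, 0.684, 0.452, 0.256, 0.132, 0.06, 0.02, 0
lx·mx: 0, 2.4624, 0.9492, 1.2544, 0.2904, 0.222, 0.054, 0 → R0 = 5.2324
x·lx·mx: 0, 2.4624, 1.8984, 3.7632, 1.1616, 1.11, 0.324, 0 → Σ = 10.7196
T = 10.7196 / 5.2324 = 2.048697… → 2.049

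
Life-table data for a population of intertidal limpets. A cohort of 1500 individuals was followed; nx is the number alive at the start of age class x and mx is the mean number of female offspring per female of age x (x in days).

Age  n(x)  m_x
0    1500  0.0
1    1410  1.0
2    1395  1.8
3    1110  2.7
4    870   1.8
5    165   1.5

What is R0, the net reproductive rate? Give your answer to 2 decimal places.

5.82

lx = nx/n0 = nx/1500: 1, 0.94, 0.93, 0.74, 0.58, 0.11
lx·mx by age: 0, 0.94, 1.674, 1.998, 1.044, 0.165
R0 = Σ lx·mx = 5.821 → 5.82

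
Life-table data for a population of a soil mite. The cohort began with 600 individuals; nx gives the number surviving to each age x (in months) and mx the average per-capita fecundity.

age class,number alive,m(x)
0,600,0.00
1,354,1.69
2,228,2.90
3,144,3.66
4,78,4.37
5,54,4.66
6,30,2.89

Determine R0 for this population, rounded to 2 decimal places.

lx = nx/n0 = nx/600: 1, 0.59, 0.38, 0.24, 0.13, 0.09, 0.05
lx·mx by age: 0, 0.9971, 1.102, 0.8784, 0.5681, 0.4194, 0.1445
R0 = Σ lx·mx = 4.1095 → 4.11

4.11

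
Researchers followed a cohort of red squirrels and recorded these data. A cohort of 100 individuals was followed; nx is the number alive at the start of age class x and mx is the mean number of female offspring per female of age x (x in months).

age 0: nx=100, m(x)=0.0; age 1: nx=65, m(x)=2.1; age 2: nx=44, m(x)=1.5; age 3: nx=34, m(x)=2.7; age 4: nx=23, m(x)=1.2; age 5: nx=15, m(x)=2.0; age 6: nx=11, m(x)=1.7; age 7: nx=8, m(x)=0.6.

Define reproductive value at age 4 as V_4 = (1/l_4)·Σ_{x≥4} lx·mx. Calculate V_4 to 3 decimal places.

3.526

lx = nx/n0 = nx/100: 1, 0.65, 0.44, 0.34, 0.23, 0.15, 0.11, 0.08
lx·mx for x ≥ 4: 0.276, 0.3, 0.187, 0.048 → sum = 0.811
V_4 = 0.811 / l_4 = 0.811 / 0.23 = 3.526087… → 3.526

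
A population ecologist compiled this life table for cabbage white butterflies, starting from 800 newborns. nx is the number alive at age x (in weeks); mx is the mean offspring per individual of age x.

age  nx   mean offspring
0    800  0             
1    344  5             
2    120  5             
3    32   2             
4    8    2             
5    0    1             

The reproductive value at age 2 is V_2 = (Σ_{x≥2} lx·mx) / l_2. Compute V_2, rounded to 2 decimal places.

5.67

lx = nx/n0 = nx/800: 1, 0.43, 0.15, 0.04, 0.01, 0
lx·mx for x ≥ 2: 0.75, 0.08, 0.02, 0 → sum = 0.85
V_2 = 0.85 / l_2 = 0.85 / 0.15 = 5.666667… → 5.67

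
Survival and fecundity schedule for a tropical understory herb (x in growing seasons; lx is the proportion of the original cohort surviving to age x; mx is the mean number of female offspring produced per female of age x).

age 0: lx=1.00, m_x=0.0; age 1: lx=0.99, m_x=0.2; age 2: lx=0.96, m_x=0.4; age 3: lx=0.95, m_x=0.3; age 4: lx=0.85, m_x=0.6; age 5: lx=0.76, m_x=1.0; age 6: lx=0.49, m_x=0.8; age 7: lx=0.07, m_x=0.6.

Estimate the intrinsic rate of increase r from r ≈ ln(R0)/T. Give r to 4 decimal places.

0.2355

R0 = Σ lx·mx = 0 + 0.198 + 0.384 + 0.285 + 0.51 + 0.76 + 0.392 + 0.042 = 2.571
Σ x·lx·mx = 10.307; T = 10.307/2.571 = 4.00895…
r ≈ ln(R0)/T = ln(2.571)/4.00895… = 0.235547… → 0.2355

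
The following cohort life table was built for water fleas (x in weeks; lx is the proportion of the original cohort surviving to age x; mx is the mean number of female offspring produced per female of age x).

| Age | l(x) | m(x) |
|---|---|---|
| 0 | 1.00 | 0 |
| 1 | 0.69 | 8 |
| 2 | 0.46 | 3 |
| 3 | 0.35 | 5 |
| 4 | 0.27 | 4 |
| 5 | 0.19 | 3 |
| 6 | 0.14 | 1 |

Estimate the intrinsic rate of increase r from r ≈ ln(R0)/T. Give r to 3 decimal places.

R0 = Σ lx·mx = 0 + 5.52 + 1.38 + 1.75 + 1.08 + 0.57 + 0.14 = 10.44
Σ x·lx·mx = 21.54; T = 21.54/10.44 = 2.06322…
r ≈ ln(R0)/T = ln(10.44)/2.06322… = 1.13689… → 1.137

1.137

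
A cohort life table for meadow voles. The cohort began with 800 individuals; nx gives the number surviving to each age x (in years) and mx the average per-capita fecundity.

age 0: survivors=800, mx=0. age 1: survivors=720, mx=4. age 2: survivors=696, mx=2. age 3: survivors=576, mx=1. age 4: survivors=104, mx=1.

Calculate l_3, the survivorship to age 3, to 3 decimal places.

l_3 = n_3/n_0 = 576/800 = 0.72 → 0.720

0.720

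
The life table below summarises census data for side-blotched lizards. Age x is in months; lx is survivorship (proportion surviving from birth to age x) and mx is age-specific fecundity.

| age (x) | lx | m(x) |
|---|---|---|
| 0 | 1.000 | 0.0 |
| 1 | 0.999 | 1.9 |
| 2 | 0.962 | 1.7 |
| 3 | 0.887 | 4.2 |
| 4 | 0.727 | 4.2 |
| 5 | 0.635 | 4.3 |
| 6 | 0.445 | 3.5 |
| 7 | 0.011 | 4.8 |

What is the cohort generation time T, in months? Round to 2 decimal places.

3.54

lx·mx: 0, 1.8981, 1.6354, 3.7254, 3.0534, 2.7305, 1.5575, 0.0528 → R0 = 14.6531
x·lx·mx: 0, 1.8981, 3.2708, 11.1762, 12.2136, 13.6525, 9.345, 0.3696 → Σ = 51.9258
T = 51.9258 / 14.6531 = 3.543673… → 3.54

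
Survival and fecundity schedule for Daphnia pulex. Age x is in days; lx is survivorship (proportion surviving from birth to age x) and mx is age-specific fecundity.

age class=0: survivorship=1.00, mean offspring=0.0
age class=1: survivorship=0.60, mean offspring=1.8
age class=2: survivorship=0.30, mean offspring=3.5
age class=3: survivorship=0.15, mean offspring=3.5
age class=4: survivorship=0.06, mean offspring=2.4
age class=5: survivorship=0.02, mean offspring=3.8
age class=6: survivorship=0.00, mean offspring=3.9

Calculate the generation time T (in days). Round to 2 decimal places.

lx·mx: 0, 1.08, 1.05, 0.525, 0.144, 0.076, 0 → R0 = 2.875
x·lx·mx: 0, 1.08, 2.1, 1.575, 0.576, 0.38, 0 → Σ = 5.711
T = 5.711 / 2.875 = 1.986435… → 1.99

1.99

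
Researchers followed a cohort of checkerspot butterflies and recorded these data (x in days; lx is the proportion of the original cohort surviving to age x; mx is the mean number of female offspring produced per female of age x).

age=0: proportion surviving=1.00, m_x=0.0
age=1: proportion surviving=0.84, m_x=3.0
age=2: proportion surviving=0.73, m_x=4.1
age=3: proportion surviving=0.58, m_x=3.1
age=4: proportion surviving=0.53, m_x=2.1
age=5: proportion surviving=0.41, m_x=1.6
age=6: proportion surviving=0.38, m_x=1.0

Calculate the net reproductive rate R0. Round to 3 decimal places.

lx·mx by age: 0, 2.52, 2.993, 1.798, 1.113, 0.656, 0.38
R0 = Σ lx·mx = 9.46 → 9.460

9.460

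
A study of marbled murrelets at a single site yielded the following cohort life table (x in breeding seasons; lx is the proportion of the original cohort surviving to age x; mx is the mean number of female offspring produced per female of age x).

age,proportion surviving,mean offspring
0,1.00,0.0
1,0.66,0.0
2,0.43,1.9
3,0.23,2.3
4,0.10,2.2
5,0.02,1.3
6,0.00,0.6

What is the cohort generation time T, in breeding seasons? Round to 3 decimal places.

lx·mx: 0, 0, 0.817, 0.529, 0.22, 0.026, 0 → R0 = 1.592
x·lx·mx: 0, 0, 1.634, 1.587, 0.88, 0.13, 0 → Σ = 4.231
T = 4.231 / 1.592 = 2.657663… → 2.658

2.658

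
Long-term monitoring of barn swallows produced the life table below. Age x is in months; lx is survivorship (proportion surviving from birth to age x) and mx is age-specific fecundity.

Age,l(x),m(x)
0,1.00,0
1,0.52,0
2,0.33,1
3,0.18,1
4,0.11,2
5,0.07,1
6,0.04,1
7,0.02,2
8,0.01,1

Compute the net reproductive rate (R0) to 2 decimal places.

lx·mx by age: 0, 0, 0.33, 0.18, 0.22, 0.07, 0.04, 0.04, 0.01
R0 = Σ lx·mx = 0.89 → 0.89

0.89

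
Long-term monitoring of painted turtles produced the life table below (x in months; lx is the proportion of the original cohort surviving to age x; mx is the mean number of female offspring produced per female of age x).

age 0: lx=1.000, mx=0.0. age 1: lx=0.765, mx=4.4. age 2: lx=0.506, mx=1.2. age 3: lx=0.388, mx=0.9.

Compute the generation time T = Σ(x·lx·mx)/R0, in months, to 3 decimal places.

lx·mx: 0, 3.366, 0.6072, 0.3492 → R0 = 4.3224
x·lx·mx: 0, 3.366, 1.2144, 1.0476 → Σ = 5.628
T = 5.628 / 4.3224 = 1.302054… → 1.302

1.302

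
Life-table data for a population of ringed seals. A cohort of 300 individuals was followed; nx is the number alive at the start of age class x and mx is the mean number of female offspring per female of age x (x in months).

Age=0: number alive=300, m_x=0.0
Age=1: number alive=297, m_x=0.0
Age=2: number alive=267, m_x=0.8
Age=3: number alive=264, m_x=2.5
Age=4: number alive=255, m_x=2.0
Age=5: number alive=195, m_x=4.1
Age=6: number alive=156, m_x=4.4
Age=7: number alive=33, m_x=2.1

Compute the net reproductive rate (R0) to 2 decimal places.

lx = nx/n0 = nx/300: 1, 0.99, 0.89, 0.88, 0.85, 0.65, 0.52, 0.11
lx·mx by age: 0, 0, 0.712, 2.2, 1.7, 2.665, 2.288, 0.231
R0 = Σ lx·mx = 9.796 → 9.80

9.80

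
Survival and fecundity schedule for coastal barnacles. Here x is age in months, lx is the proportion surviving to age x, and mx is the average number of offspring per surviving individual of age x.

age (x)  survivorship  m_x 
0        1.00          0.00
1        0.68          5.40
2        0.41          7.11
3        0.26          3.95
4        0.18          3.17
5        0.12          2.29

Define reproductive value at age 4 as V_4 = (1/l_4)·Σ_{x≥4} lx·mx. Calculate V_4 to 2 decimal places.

lx·mx for x ≥ 4: 0.5706, 0.2748 → sum = 0.8454
V_4 = 0.8454 / l_4 = 0.8454 / 0.18 = 4.696667… → 4.70

4.70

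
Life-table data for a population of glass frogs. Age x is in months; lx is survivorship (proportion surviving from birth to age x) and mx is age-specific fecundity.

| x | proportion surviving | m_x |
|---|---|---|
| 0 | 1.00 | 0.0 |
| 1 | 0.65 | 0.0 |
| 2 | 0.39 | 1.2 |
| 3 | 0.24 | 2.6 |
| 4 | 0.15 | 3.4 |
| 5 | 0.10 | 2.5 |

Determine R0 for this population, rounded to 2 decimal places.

1.85

lx·mx by age: 0, 0, 0.468, 0.624, 0.51, 0.25
R0 = Σ lx·mx = 1.852 → 1.85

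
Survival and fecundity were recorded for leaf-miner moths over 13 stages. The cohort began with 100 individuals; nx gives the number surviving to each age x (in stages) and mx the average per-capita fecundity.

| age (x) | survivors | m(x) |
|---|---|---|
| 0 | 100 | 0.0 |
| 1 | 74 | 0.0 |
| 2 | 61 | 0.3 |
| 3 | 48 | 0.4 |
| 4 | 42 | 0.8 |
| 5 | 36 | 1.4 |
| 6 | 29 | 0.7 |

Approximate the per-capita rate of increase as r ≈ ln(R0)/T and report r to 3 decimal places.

lx = nx/n0 = nx/100: 1, 0.74, 0.61, 0.48, 0.42, 0.36, 0.29
R0 = Σ lx·mx = 0 + 0 + 0.183 + 0.192 + 0.336 + 0.504 + 0.203 = 1.418
Σ x·lx·mx = 6.024; T = 6.024/1.418 = 4.24824…
r ≈ ln(R0)/T = ln(1.418)/4.24824… = 0.08221… → 0.082

0.082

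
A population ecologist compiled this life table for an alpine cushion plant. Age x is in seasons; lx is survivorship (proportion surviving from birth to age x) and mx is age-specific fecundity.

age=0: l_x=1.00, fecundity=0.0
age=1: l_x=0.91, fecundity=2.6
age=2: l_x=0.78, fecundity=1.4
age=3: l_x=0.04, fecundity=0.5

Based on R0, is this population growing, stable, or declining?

growing

R0 = Σ lx·mx = 0 + 2.366 + 1.092 + 0.02 = 3.478
R0 > 1, so the population is growing.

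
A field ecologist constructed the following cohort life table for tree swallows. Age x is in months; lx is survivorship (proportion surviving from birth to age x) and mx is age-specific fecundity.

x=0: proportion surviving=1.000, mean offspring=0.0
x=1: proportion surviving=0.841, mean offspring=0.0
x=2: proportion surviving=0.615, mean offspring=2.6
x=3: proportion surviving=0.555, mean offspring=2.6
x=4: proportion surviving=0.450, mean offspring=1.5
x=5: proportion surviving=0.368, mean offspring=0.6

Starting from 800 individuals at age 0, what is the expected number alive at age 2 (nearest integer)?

492

Expected survivors = N0 · l_2 = 800 × 0.615 = 492 → 492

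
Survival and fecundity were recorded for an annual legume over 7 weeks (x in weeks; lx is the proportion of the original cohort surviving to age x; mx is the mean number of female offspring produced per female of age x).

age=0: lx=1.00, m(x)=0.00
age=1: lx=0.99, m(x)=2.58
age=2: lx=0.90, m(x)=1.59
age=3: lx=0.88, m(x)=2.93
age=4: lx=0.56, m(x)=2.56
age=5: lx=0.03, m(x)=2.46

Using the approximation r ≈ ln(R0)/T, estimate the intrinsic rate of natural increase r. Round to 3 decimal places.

R0 = Σ lx·mx = 0 + 2.5542 + 1.431 + 2.5784 + 1.4336 + 0.0738 = 8.071
Σ x·lx·mx = 19.2548; T = 19.2548/8.071 = 2.38568…
r ≈ ln(R0)/T = ln(8.071)/2.38568… = 0.87534… → 0.875

0.875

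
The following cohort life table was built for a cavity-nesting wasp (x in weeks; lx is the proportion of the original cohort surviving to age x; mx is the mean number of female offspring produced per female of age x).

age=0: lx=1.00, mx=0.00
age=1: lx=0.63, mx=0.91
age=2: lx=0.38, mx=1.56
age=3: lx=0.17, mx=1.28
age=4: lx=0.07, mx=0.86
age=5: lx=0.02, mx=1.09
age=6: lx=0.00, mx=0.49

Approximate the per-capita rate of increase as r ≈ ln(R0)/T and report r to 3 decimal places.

0.203

R0 = Σ lx·mx = 0 + 0.5733 + 0.5928 + 0.2176 + 0.0602 + 0.0218 + 0 = 1.4657
Σ x·lx·mx = 2.7615; T = 2.7615/1.4657 = 1.88408…
r ≈ ln(R0)/T = ln(1.4657)/1.88408… = 0.20293… → 0.203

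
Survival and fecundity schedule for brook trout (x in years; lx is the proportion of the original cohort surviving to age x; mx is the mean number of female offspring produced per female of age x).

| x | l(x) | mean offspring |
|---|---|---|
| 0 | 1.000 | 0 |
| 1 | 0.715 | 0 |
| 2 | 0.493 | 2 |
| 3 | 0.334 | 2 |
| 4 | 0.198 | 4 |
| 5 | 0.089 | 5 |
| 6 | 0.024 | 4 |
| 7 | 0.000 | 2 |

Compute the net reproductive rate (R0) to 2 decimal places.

2.99

lx·mx by age: 0, 0, 0.986, 0.668, 0.792, 0.445, 0.096, 0
R0 = Σ lx·mx = 2.987 → 2.99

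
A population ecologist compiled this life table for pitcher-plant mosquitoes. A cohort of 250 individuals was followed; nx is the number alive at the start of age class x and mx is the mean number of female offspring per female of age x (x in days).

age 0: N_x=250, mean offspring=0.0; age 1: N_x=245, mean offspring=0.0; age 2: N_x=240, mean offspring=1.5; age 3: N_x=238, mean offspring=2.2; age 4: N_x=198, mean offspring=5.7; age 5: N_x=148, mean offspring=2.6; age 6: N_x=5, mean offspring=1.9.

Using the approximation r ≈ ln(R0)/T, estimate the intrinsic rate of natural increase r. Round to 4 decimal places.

0.6202

lx = nx/n0 = nx/250: 1, 0.98, 0.96, 0.952, 0.792, 0.592, 0.02
R0 = Σ lx·mx = 0 + 0 + 1.44 + 2.0944 + 4.5144 + 1.5392 + 0.038 = 9.626
Σ x·lx·mx = 35.1448; T = 35.1448/9.626 = 3.65103…
r ≈ ln(R0)/T = ln(9.626)/3.65103… = 0.620227… → 0.6202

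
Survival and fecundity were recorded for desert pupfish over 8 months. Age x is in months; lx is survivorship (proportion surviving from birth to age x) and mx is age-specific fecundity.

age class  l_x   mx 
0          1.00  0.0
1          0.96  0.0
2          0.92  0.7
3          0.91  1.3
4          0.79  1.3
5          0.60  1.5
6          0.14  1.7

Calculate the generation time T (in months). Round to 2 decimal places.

3.73

lx·mx: 0, 0, 0.644, 1.183, 1.027, 0.9, 0.238 → R0 = 3.992
x·lx·mx: 0, 0, 1.288, 3.549, 4.108, 4.5, 1.428 → Σ = 14.873
T = 14.873 / 3.992 = 3.725701… → 3.73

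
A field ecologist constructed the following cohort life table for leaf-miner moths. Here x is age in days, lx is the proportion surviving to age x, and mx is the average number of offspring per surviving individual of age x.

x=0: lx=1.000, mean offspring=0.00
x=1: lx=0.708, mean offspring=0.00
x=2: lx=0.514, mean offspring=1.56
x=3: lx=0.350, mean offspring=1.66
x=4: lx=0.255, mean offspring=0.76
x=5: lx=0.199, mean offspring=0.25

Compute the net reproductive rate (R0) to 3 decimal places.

lx·mx by age: 0, 0, 0.80184, 0.581, 0.1938, 0.04975
R0 = Σ lx·mx = 1.62639 → 1.626

1.626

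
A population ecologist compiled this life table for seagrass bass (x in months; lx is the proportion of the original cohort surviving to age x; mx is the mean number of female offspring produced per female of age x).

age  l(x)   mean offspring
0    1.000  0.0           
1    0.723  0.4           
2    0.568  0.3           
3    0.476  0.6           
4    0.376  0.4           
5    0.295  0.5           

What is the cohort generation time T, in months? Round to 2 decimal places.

lx·mx: 0, 0.2892, 0.1704, 0.2856, 0.1504, 0.1475 → R0 = 1.0431
x·lx·mx: 0, 0.2892, 0.3408, 0.8568, 0.6016, 0.7375 → Σ = 2.8259
T = 2.8259 / 1.0431 = 2.709136… → 2.71

2.71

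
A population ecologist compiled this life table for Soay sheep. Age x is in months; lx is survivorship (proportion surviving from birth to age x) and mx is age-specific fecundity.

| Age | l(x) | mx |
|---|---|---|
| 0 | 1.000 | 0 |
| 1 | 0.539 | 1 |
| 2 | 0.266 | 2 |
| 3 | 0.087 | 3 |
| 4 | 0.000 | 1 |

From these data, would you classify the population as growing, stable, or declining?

R0 = Σ lx·mx = 0 + 0.539 + 0.532 + 0.261 + 0 = 1.332
R0 > 1, so the population is growing.

growing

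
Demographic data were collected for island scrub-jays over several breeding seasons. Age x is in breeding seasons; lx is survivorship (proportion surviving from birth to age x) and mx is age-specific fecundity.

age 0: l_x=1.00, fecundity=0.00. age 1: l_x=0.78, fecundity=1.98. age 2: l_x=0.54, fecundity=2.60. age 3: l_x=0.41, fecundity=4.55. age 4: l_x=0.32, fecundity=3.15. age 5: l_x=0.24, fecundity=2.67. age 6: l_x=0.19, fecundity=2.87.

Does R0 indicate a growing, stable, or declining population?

R0 = Σ lx·mx = 0 + 1.5444 + 1.404 + 1.8655 + 1.008 + 0.6408 + 0.5453 = 7.008
R0 > 1, so the population is growing.

growing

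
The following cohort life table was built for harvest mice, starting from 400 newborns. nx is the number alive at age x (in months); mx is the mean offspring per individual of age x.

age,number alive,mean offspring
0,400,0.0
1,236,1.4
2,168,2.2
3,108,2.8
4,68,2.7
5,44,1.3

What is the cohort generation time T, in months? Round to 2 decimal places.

lx = nx/n0 = nx/400: 1, 0.59, 0.42, 0.27, 0.17, 0.11
lx·mx: 0, 0.826, 0.924, 0.756, 0.459, 0.143 → R0 = 3.108
x·lx·mx: 0, 0.826, 1.848, 2.268, 1.836, 0.715 → Σ = 7.493
T = 7.493 / 3.108 = 2.410875… → 2.41

2.41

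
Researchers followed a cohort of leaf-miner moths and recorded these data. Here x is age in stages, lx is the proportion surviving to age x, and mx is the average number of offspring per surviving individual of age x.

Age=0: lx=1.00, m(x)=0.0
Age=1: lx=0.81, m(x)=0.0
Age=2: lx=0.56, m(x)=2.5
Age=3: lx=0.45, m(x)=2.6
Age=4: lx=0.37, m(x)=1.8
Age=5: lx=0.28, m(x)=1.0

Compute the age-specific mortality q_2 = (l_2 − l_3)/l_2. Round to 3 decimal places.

0.196

q_2 = (l_2 − l_3) / l_2 = (0.56 − 0.45) / 0.56
     = 0.11 / 0.56 = 0.196429… → 0.196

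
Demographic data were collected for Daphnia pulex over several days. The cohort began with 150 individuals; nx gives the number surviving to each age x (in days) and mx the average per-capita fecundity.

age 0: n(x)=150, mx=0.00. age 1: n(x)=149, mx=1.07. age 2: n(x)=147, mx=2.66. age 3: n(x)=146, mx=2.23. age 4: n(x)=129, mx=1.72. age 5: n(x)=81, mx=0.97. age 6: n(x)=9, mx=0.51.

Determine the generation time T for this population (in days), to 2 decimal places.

2.73

lx = nx/n0 = nx/150: 1, 0.99333…, 0.98, 0.97333…, 0.86, 0.54, 0.06
lx·mx: 0, 1.062867…, 2.6068, 2.170533…, 1.4792, 0.5238, 0.0306 → R0 = 7.8738…
x·lx·mx: 0, 1.062867…, 5.2136, 6.5116…, 5.9168, 2.619, 0.1836 → Σ = 21.507467…
T = 21.507467… / 7.8738… = 2.731523… → 2.73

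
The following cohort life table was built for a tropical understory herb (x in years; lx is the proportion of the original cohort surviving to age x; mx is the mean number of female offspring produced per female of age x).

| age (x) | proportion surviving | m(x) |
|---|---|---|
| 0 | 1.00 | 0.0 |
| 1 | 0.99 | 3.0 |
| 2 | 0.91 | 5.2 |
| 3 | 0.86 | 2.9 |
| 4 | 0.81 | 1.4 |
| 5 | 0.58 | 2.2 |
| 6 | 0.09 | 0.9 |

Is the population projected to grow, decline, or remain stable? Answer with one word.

growing

R0 = Σ lx·mx = 0 + 2.97 + 4.732 + 2.494 + 1.134 + 1.276 + 0.081 = 12.687
R0 > 1, so the population is growing.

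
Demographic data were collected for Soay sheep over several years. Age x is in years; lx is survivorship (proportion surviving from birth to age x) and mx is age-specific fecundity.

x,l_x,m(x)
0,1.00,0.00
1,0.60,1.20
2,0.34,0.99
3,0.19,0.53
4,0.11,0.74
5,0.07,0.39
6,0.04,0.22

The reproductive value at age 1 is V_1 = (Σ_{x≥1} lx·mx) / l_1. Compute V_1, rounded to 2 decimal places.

2.12

lx·mx for x ≥ 1: 0.72, 0.3366, 0.1007, 0.0814, 0.0273, 0.0088 → sum = 1.2748
V_1 = 1.2748 / l_1 = 1.2748 / 0.6 = 2.124667… → 2.12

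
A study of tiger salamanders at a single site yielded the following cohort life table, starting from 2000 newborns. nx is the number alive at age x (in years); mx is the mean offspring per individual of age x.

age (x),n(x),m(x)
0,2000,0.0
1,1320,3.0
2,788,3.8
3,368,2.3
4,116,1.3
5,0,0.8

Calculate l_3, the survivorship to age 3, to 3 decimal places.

l_3 = n_3/n_0 = 368/2000 = 0.184 → 0.184

0.184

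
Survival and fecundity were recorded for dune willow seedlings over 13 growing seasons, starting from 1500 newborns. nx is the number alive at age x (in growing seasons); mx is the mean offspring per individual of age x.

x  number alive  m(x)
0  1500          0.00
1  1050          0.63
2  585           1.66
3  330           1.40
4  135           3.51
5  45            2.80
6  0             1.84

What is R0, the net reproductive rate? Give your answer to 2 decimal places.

lx = nx/n0 = nx/1500: 1, 0.7, 0.39, 0.22, 0.09, 0.03, 0
lx·mx by age: 0, 0.441, 0.6474, 0.308, 0.3159, 0.084, 0
R0 = Σ lx·mx = 1.7963 → 1.80

1.80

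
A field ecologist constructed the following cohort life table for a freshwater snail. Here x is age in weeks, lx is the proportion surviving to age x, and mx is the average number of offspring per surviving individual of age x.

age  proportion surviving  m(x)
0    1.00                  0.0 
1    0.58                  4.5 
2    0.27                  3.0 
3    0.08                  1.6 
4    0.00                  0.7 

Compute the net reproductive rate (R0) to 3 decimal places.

lx·mx by age: 0, 2.61, 0.81, 0.128, 0
R0 = Σ lx·mx = 3.548 → 3.548

3.548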